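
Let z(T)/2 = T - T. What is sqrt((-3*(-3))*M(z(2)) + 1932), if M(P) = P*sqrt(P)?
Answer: 2*sqrt(483) ≈ 43.955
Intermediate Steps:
z(T) = 0 (z(T) = 2*(T - T) = 2*0 = 0)
M(P) = P**(3/2)
sqrt((-3*(-3))*M(z(2)) + 1932) = sqrt((-3*(-3))*0**(3/2) + 1932) = sqrt(9*0 + 1932) = sqrt(0 + 1932) = sqrt(1932) = 2*sqrt(483)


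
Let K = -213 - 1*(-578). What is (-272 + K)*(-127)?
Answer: -11811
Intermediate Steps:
K = 365 (K = -213 + 578 = 365)
(-272 + K)*(-127) = (-272 + 365)*(-127) = 93*(-127) = -11811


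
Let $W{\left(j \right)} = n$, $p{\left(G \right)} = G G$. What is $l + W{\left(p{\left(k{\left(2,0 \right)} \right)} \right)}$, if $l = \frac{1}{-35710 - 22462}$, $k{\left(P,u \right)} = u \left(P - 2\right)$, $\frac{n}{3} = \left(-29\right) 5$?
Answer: $- \frac{25304821}{58172} \approx -435.0$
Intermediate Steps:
$n = -435$ ($n = 3 \left(\left(-29\right) 5\right) = 3 \left(-145\right) = -435$)
$k{\left(P,u \right)} = u \left(-2 + P\right)$
$p{\left(G \right)} = G^{2}$
$l = - \frac{1}{58172}$ ($l = \frac{1}{-58172} = - \frac{1}{58172} \approx -1.719 \cdot 10^{-5}$)
$W{\left(j \right)} = -435$
$l + W{\left(p{\left(k{\left(2,0 \right)} \right)} \right)} = - \frac{1}{58172} - 435 = - \frac{25304821}{58172}$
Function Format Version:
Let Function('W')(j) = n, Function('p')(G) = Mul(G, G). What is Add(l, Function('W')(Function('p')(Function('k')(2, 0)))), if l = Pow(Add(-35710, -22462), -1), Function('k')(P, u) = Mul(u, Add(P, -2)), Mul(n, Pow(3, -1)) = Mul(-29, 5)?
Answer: Rational(-25304821, 58172) ≈ -435.00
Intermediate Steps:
n = -435 (n = Mul(3, Mul(-29, 5)) = Mul(3, -145) = -435)
Function('k')(P, u) = Mul(u, Add(-2, P))
Function('p')(G) = Pow(G, 2)
l = Rational(-1, 58172) (l = Pow(-58172, -1) = Rational(-1, 58172) ≈ -1.7190e-5)
Function('W')(j) = -435
Add(l, Function('W')(Function('p')(Function('k')(2, 0)))) = Add(Rational(-1, 58172), -435) = Rational(-25304821, 58172)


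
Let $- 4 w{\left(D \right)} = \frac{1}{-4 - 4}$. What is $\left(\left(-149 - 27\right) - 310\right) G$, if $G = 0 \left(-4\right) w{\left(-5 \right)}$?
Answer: $0$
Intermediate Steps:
$w{\left(D \right)} = \frac{1}{32}$ ($w{\left(D \right)} = - \frac{1}{4 \left(-4 - 4\right)} = - \frac{1}{4 \left(-8\right)} = \left(- \frac{1}{4}\right) \left(- \frac{1}{8}\right) = \frac{1}{32}$)
$G = 0$ ($G = 0 \left(-4\right) \frac{1}{32} = 0 \cdot \frac{1}{32} = 0$)
$\left(\left(-149 - 27\right) - 310\right) G = \left(\left(-149 - 27\right) - 310\right) 0 = \left(-176 - 310\right) 0 = \left(-486\right) 0 = 0$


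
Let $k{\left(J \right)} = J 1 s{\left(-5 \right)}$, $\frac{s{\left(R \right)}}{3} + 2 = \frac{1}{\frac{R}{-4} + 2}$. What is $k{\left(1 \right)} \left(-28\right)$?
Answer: $\frac{1848}{13} \approx 142.15$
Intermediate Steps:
$s{\left(R \right)} = -6 + \frac{3}{2 - \frac{R}{4}}$ ($s{\left(R \right)} = -6 + \frac{3}{\frac{R}{-4} + 2} = -6 + \frac{3}{R \left(- \frac{1}{4}\right) + 2} = -6 + \frac{3}{- \frac{R}{4} + 2} = -6 + \frac{3}{2 - \frac{R}{4}}$)
$k{\left(J \right)} = - \frac{66 J}{13}$ ($k{\left(J \right)} = J 1 \frac{6 \left(6 - -5\right)}{-8 - 5} = J \frac{6 \left(6 + 5\right)}{-13} = J 6 \left(- \frac{1}{13}\right) 11 = J \left(- \frac{66}{13}\right) = - \frac{66 J}{13}$)
$k{\left(1 \right)} \left(-28\right) = \left(- \frac{66}{13}\right) 1 \left(-28\right) = \left(- \frac{66}{13}\right) \left(-28\right) = \frac{1848}{13}$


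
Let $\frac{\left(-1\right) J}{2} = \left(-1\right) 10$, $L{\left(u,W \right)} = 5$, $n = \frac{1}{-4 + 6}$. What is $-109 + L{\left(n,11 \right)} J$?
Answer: $-9$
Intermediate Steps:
$n = \frac{1}{2} \approx 0.5$
$J = 20$ ($J = - 2 \left(\left(-1\right) 10\right) = \left(-2\right) \left(-10\right) = 20$)
$-109 + L{\left(n,11 \right)} J = -109 + 5 \cdot 20 = -109 + 100 = -9$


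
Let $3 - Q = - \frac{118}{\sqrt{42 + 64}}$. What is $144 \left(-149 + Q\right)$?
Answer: $-21024 + \frac{8496 \sqrt{106}}{53} \approx -19374.0$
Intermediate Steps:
$Q = 3 + \frac{59 \sqrt{106}}{53}$ ($Q = 3 - - \frac{118}{\sqrt{42 + 64}} = 3 - - \frac{118}{\sqrt{106}} = 3 - - 118 \frac{\sqrt{106}}{106} = 3 - - \frac{59 \sqrt{106}}{53} = 3 + \frac{59 \sqrt{106}}{53} \approx 14.461$)
$144 \left(-149 + Q\right) = 144 \left(-149 + \left(3 + \frac{59 \sqrt{106}}{53}\right)\right) = 144 \left(-146 + \frac{59 \sqrt{106}}{53}\right) = -21024 + \frac{8496 \sqrt{106}}{53}$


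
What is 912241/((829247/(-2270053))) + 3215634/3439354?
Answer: -3561166707171872522/1426036993219 ≈ -2.4972e+6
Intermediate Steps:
912241/((829247/(-2270053))) + 3215634/3439354 = 912241/((829247*(-1/2270053))) + 3215634*(1/3439354) = 912241/(-829247/2270053) + 1607817/1719677 = 912241*(-2270053/829247) + 1607817/1719677 = -2070835418773/829247 + 1607817/1719677 = -3561166707171872522/1426036993219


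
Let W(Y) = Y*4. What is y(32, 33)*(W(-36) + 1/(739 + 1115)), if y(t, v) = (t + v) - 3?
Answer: -8276225/927 ≈ -8928.0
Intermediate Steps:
W(Y) = 4*Y
y(t, v) = -3 + t + v
y(32, 33)*(W(-36) + 1/(739 + 1115)) = (-3 + 32 + 33)*(4*(-36) + 1/(739 + 1115)) = 62*(-144 + 1/1854) = 62*(-266975/1854) = -8276225/927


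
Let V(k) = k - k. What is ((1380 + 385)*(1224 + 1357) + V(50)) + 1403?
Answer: 4556868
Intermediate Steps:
V(k) = 0
((1380 + 385)*(1224 + 1357) + V(50)) + 1403 = ((1380 + 385)*(1224 + 1357) + 0) + 1403 = (1765*2581 + 0) + 1403 = (4555465 + 0) + 1403 = 4555465 + 1403 = 4556868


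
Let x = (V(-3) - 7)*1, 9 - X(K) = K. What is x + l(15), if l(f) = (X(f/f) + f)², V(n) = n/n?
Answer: 523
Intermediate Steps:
X(K) = 9 - K
V(n) = 1
x = -6 (x = (1 - 7)*1 = -6*1 = -6)
l(f) = (8 + f)² (l(f) = ((9 - f/f) + f)² = ((9 - 1*1) + f)² = ((9 - 1) + f)² = (8 + f)²)
x + l(15) = -6 + (8 + 15)² = -6 + 23² = -6 + 529 = 523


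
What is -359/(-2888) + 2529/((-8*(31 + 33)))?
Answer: -889993/184832 ≈ -4.8151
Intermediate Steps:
-359/(-2888) + 2529/((-8*(31 + 33))) = -359*(-1/2888) + 2529/((-8*64)) = 359/2888 + 2529/(-512) = 359/2888 + 2529*(-1/512) = 359/2888 - 2529/512 = -889993/184832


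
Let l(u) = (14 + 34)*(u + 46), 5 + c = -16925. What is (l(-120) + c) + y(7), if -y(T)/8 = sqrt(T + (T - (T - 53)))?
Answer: -20482 - 16*sqrt(15) ≈ -20544.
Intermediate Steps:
c = -16930 (c = -5 - 16925 = -16930)
y(T) = -8*sqrt(53 + T) (y(T) = -8*sqrt(T + (T - (T - 53))) = -8*sqrt(T + (T - (-53 + T))) = -8*sqrt(T + (T + (53 - T))) = -8*sqrt(T + 53) = -8*sqrt(53 + T))
l(u) = 2208 + 48*u (l(u) = 48*(46 + u) = 2208 + 48*u)
(l(-120) + c) + y(7) = ((2208 + 48*(-120)) - 16930) - 8*sqrt(53 + 7) = ((2208 - 5760) - 16930) - 16*sqrt(15) = (-3552 - 16930) - 16*sqrt(15) = -20482 - 16*sqrt(15)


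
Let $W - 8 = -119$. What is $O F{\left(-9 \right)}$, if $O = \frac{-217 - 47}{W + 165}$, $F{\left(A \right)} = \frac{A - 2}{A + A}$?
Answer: $- \frac{242}{81} \approx -2.9877$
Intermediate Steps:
$F{\left(A \right)} = \frac{-2 + A}{2 A}$
$W = -111$ ($W = 8 - 119 = -111$)
$O = - \frac{44}{9}$ ($O = \frac{-217 - 47}{-111 + 165} = - \frac{264}{54} = \left(-264\right) \frac{1}{54} = - \frac{44}{9} \approx -4.8889$)
$O F{\left(-9 \right)} = - \frac{44 \frac{-2 - 9}{2 \left(-9\right)}}{9} = - \frac{44 \cdot \frac{1}{2} \left(- \frac{1}{9}\right) \left(-11\right)}{9} = \left(- \frac{44}{9}\right) \frac{11}{18} = - \frac{242}{81}$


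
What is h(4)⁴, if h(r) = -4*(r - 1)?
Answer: 20736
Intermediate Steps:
h(r) = 4 - 4*r (h(r) = -4*(-1 + r) = 4 - 4*r)
h(4)⁴ = (4 - 4*4)⁴ = (4 - 16)⁴ = (-12)⁴ = 20736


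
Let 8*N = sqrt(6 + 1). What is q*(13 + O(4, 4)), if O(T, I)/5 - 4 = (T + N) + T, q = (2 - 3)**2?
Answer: 73 + 5*sqrt(7)/8 ≈ 74.654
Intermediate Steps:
N = sqrt(7)/8 (N = sqrt(6 + 1)/8 = sqrt(7)/8 ≈ 0.33072)
q = 1 (q = (-1)**2 = 1)
O(T, I) = 20 + 10*T + 5*sqrt(7)/8 (O(T, I) = 20 + 5*((T + sqrt(7)/8) + T) = 20 + 5*(2*T + sqrt(7)/8) = 20 + (10*T + 5*sqrt(7)/8) = 20 + 10*T + 5*sqrt(7)/8)
q*(13 + O(4, 4)) = 1*(13 + (20 + 10*4 + 5*sqrt(7)/8)) = 1*(13 + (20 + 40 + 5*sqrt(7)/8)) = 1*(13 + (60 + 5*sqrt(7)/8)) = 1*(73 + 5*sqrt(7)/8) = 73 + 5*sqrt(7)/8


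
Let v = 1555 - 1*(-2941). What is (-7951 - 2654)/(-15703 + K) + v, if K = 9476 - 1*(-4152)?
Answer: 1867961/415 ≈ 4501.1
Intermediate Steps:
K = 13628 (K = 9476 + 4152 = 13628)
v = 4496 (v = 1555 + 2941 = 4496)
(-7951 - 2654)/(-15703 + K) + v = (-7951 - 2654)/(-15703 + 13628) + 4496 = -10605/(-2075) + 4496 = -10605*(-1/2075) + 4496 = 2121/415 + 4496 = 1867961/415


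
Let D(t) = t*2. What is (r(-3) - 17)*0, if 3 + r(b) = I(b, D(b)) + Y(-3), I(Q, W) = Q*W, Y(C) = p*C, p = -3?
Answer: 0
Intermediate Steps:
D(t) = 2*t
Y(C) = -3*C
r(b) = 6 + 2*b² (r(b) = -3 + (b*(2*b) - 3*(-3)) = -3 + (2*b² + 9) = -3 + (9 + 2*b²) = 6 + 2*b²)
(r(-3) - 17)*0 = ((6 + 2*(-3)²) - 17)*0 = ((6 + 2*9) - 17)*0 = ((6 + 18) - 17)*0 = (24 - 17)*0 = 7*0 = 0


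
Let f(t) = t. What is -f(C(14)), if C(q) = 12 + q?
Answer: -26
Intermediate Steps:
-f(C(14)) = -(12 + 14) = -1*26 = -26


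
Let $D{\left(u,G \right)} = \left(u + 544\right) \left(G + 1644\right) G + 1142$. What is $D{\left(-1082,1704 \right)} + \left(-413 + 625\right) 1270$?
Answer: $-3069015314$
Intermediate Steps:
$D{\left(u,G \right)} = 1142 + G \left(544 + u\right) \left(1644 + G\right)$ ($D{\left(u,G \right)} = \left(544 + u\right) \left(1644 + G\right) G + 1142 = G \left(544 + u\right) \left(1644 + G\right) + 1142 = 1142 + G \left(544 + u\right) \left(1644 + G\right)$)
$D{\left(-1082,1704 \right)} + \left(-413 + 625\right) 1270 = \left(1142 + 544 \cdot 1704^{2} + 894336 \cdot 1704 - 1082 \cdot 1704^{2} + 1644 \cdot 1704 \left(-1082\right)\right) + \left(-413 + 625\right) 1270 = \left(1142 + 544 \cdot 2903616 + 1523948544 - 3141712512 - 3031088832\right) + 212 \cdot 1270 = \left(1142 + 1579567104 + 1523948544 - 3141712512 - 3031088832\right) + 269240 = -3069284554 + 269240 = -3069015314$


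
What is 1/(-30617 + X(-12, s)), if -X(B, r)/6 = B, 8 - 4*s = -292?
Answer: -1/30545 ≈ -3.2739e-5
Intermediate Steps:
s = 75 (s = 2 - ¼*(-292) = 2 + 73 = 75)
X(B, r) = -6*B
1/(-30617 + X(-12, s)) = 1/(-30617 - 6*(-12)) = 1/(-30617 + 72) = 1/(-30545) = -1/30545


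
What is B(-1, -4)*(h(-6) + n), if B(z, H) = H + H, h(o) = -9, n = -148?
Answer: 1256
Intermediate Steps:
B(z, H) = 2*H
B(-1, -4)*(h(-6) + n) = (2*(-4))*(-9 - 148) = -8*(-157) = 1256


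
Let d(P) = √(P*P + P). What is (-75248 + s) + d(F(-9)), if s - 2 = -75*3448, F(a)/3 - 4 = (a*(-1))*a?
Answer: -333846 + √53130 ≈ -3.3362e+5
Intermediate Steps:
F(a) = 12 - 3*a² (F(a) = 12 + 3*((a*(-1))*a) = 12 + 3*((-a)*a) = 12 + 3*(-a²) = 12 - 3*a²)
s = -258598 (s = 2 - 75*3448 = 2 - 258600 = -258598)
d(P) = √(P + P²) (d(P) = √(P² + P) = √(P + P²))
(-75248 + s) + d(F(-9)) = (-75248 - 258598) + √((12 - 3*(-9)²)*(1 + (12 - 3*(-9)²))) = -333846 + √((12 - 3*81)*(1 + (12 - 3*81))) = -333846 + √((12 - 243)*(1 + (12 - 243))) = -333846 + √(-231*(1 - 231)) = -333846 + √(-231*(-230)) = -333846 + √53130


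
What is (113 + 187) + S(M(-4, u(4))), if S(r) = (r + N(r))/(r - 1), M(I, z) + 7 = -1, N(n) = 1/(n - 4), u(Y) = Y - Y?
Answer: 32497/108 ≈ 300.90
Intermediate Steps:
u(Y) = 0
N(n) = 1/(-4 + n)
M(I, z) = -8 (M(I, z) = -7 - 1 = -8)
S(r) = (r + 1/(-4 + r))/(-1 + r) (S(r) = (r + 1/(-4 + r))/(r - 1) = (r + 1/(-4 + r))/(-1 + r))
(113 + 187) + S(M(-4, u(4))) = (113 + 187) + (1 - 8*(-4 - 8))/((-1 - 8)*(-4 - 8)) = 300 + (1 - 8*(-12))/(-9*(-12)) = 300 - 1/9*(-1/12)*(1 + 96) = 300 - 1/9*(-1/12)*97 = 300 + 97/108 = 32497/108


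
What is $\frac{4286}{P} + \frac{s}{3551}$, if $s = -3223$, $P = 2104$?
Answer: $\frac{4219197}{3735652} \approx 1.1294$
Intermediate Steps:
$\frac{4286}{P} + \frac{s}{3551} = \frac{4286}{2104} - \frac{3223}{3551} = 4286 \cdot \frac{1}{2104} - \frac{3223}{3551} = \frac{2143}{1052} - \frac{3223}{3551} = \frac{4219197}{3735652}$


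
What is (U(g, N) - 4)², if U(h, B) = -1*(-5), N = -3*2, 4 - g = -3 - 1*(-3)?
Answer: 1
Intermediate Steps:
g = 4 (g = 4 - (-3 - 1*(-3)) = 4 - (-3 + 3) = 4 - 1*0 = 4 + 0 = 4)
N = -6
U(h, B) = 5
(U(g, N) - 4)² = (5 - 4)² = 1² = 1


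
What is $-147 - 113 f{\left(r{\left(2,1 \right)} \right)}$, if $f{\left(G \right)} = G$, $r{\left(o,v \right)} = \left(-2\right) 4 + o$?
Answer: $531$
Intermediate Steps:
$r{\left(o,v \right)} = -8 + o$
$-147 - 113 f{\left(r{\left(2,1 \right)} \right)} = -147 - 113 \left(-8 + 2\right) = -147 - -678 = -147 + 678 = 531$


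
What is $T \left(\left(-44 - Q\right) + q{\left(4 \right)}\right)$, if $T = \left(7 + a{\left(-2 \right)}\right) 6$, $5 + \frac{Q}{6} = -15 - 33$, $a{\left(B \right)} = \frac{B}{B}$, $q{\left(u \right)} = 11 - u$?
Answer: $13488$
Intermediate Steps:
$a{\left(B \right)} = 1$
$Q = -318$ ($Q = -30 + 6 \left(-15 - 33\right) = -30 + 6 \left(-48\right) = -30 - 288 = -318$)
$T = 48$ ($T = \left(7 + 1\right) 6 = 8 \cdot 6 = 48$)
$T \left(\left(-44 - Q\right) + q{\left(4 \right)}\right) = 48 \left(\left(-44 - -318\right) + \left(11 - 4\right)\right) = 48 \left(\left(-44 + 318\right) + \left(11 - 4\right)\right) = 48 \left(274 + 7\right) = 48 \cdot 281 = 13488$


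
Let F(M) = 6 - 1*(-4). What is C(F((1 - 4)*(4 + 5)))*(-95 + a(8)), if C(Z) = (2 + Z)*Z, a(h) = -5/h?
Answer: -11475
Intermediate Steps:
F(M) = 10 (F(M) = 6 + 4 = 10)
C(Z) = Z*(2 + Z)
C(F((1 - 4)*(4 + 5)))*(-95 + a(8)) = (10*(2 + 10))*(-95 - 5/8) = (10*12)*(-95 - 5*⅛) = 120*(-95 - 5/8) = 120*(-765/8) = -11475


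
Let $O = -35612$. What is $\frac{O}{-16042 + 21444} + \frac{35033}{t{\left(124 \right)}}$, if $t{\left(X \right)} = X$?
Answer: $\frac{92416189}{334924} \approx 275.93$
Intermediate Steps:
$\frac{O}{-16042 + 21444} + \frac{35033}{t{\left(124 \right)}} = - \frac{35612}{-16042 + 21444} + \frac{35033}{124} = - \frac{35612}{5402} + 35033 \cdot \frac{1}{124} = \left(-35612\right) \frac{1}{5402} + \frac{35033}{124} = - \frac{17806}{2701} + \frac{35033}{124} = \frac{92416189}{334924}$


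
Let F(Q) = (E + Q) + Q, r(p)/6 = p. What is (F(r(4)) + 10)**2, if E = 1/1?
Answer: 3481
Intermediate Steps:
E = 1
r(p) = 6*p
F(Q) = 1 + 2*Q (F(Q) = (1 + Q) + Q = 1 + 2*Q)
(F(r(4)) + 10)**2 = ((1 + 2*(6*4)) + 10)**2 = ((1 + 2*24) + 10)**2 = ((1 + 48) + 10)**2 = (49 + 10)**2 = 59**2 = 3481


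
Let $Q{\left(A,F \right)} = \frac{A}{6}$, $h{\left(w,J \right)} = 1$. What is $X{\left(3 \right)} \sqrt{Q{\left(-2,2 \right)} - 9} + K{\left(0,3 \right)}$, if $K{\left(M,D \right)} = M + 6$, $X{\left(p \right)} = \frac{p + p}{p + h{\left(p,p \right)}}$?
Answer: $6 + i \sqrt{21} \approx 6.0 + 4.5826 i$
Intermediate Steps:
$X{\left(p \right)} = \frac{2 p}{1 + p}$ ($X{\left(p \right)} = \frac{p + p}{p + 1} = \frac{2 p}{1 + p}$)
$Q{\left(A,F \right)} = \frac{A}{6}$ ($Q{\left(A,F \right)} = A \frac{1}{6} = \frac{A}{6}$)
$K{\left(M,D \right)} = 6 + M$
$X{\left(3 \right)} \sqrt{Q{\left(-2,2 \right)} - 9} + K{\left(0,3 \right)} = 2 \cdot 3 \frac{1}{1 + 3} \sqrt{\frac{1}{6} \left(-2\right) - 9} + \left(6 + 0\right) = 2 \cdot 3 \cdot \frac{1}{4} \sqrt{- \frac{1}{3} - 9} + 6 = 2 \cdot 3 \cdot \frac{1}{4} \sqrt{- \frac{28}{3}} + 6 = \frac{3 \frac{2 i \sqrt{21}}{3}}{2} + 6 = i \sqrt{21} + 6 = 6 + i \sqrt{21}$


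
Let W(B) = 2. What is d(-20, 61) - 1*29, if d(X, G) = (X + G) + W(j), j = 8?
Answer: 14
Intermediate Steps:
d(X, G) = 2 + G + X (d(X, G) = (X + G) + 2 = (G + X) + 2 = 2 + G + X)
d(-20, 61) - 1*29 = (2 + 61 - 20) - 1*29 = 43 - 29 = 14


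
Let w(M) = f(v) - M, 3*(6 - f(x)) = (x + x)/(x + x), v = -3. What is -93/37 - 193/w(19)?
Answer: 17703/1480 ≈ 11.961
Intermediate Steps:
f(x) = 17/3 (f(x) = 6 - (x + x)/(3*(x + x)) = 6 - 2*x/(3*(2*x)) = 6 - 2*x*1/(2*x)/3 = 6 - ⅓*1 = 6 - ⅓ = 17/3)
w(M) = 17/3 - M
-93/37 - 193/w(19) = -93/37 - 193/(17/3 - 1*19) = -93*1/37 - 193/(17/3 - 19) = -93/37 - 193/(-40/3) = -93/37 - 193*(-3/40) = -93/37 + 579/40 = 17703/1480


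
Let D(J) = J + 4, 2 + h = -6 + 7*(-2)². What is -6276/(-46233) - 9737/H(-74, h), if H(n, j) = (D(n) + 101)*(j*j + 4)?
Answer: -123856699/193007364 ≈ -0.64172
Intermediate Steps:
h = 20 (h = -2 + (-6 + 7*(-2)²) = -2 + (-6 + 7*4) = -2 + (-6 + 28) = -2 + 22 = 20)
D(J) = 4 + J
H(n, j) = (4 + j²)*(105 + n) (H(n, j) = ((4 + n) + 101)*(j*j + 4) = (105 + n)*(j² + 4) = (105 + n)*(4 + j²) = (4 + j²)*(105 + n))
-6276/(-46233) - 9737/H(-74, h) = -6276/(-46233) - 9737/(420 + 4*(-74) + 105*20² - 74*20²) = -6276*(-1/46233) - 9737/(420 - 296 + 105*400 - 74*400) = 2092/15411 - 9737/(420 - 296 + 42000 - 29600) = 2092/15411 - 9737/12524 = -123856699/193007364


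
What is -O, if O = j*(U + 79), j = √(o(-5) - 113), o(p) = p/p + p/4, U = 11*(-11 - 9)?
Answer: 141*I*√453/2 ≈ 1500.5*I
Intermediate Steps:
U = -220 (U = 11*(-20) = -220)
o(p) = 1 + p/4 (o(p) = 1 + p*(¼) = 1 + p/4)
j = I*√453/2 (j = √((1 + (¼)*(-5)) - 113) = √((1 - 5/4) - 113) = √(-¼ - 113) = √(-453/4) = I*√453/2 ≈ 10.642*I)
O = -141*I*√453/2 (O = (I*√453/2)*(-220 + 79) = (I*√453/2)*(-141) = -141*I*√453/2 ≈ -1500.5*I)
-O = -(-141)*I*√453/2 = 141*I*√453/2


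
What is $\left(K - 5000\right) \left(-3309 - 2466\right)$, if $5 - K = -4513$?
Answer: $2783550$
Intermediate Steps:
$K = 4518$ ($K = 5 - -4513 = 5 + 4513 = 4518$)
$\left(K - 5000\right) \left(-3309 - 2466\right) = \left(4518 - 5000\right) \left(-3309 - 2466\right) = \left(-482\right) \left(-5775\right) = 2783550$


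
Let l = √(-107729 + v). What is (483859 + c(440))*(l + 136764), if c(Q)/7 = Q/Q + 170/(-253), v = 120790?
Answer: 16742226005712/253 + 122416908*√13061/253 ≈ 6.6230e+10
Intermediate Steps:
c(Q) = 581/253 (c(Q) = 7*(Q/Q + 170/(-253)) = 7*(1 + 170*(-1/253)) = 7*(1 - 170/253) = 7*(83/253) = 581/253)
l = √13061 (l = √(-107729 + 120790) = √13061 ≈ 114.28)
(483859 + c(440))*(l + 136764) = (483859 + 581/253)*(√13061 + 136764) = 122416908*(136764 + √13061)/253 = 16742226005712/253 + 122416908*√13061/253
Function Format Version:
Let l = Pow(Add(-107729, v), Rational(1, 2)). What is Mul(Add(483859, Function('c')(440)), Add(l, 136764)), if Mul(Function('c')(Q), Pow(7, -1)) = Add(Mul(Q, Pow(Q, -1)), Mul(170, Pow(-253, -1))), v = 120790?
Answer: Add(Rational(16742226005712, 253), Mul(Rational(122416908, 253), Pow(13061, Rational(1, 2)))) ≈ 6.6230e+10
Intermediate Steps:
Function('c')(Q) = Rational(581, 253) (Function('c')(Q) = Mul(7, Add(Mul(Q, Pow(Q, -1)), Mul(170, Pow(-253, -1)))) = Mul(7, Add(1, Mul(170, Rational(-1, 253)))) = Mul(7, Add(1, Rational(-170, 253))) = Mul(7, Rational(83, 253)) = Rational(581, 253))
l = Pow(13061, Rational(1, 2)) (l = Pow(Add(-107729, 120790), Rational(1, 2)) = Pow(13061, Rational(1, 2)) ≈ 114.28)
Mul(Add(483859, Function('c')(440)), Add(l, 136764)) = Mul(Add(483859, Rational(581, 253)), Add(Pow(13061, Rational(1, 2)), 136764)) = Mul(Rational(122416908, 253), Add(136764, Pow(13061, Rational(1, 2)))) = Add(Rational(16742226005712, 253), Mul(Rational(122416908, 253), Pow(13061, Rational(1, 2))))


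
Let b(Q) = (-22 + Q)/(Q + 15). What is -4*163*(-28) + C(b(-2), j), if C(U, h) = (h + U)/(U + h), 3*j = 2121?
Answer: 18257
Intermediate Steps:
j = 707 (j = (1/3)*2121 = 707)
b(Q) = (-22 + Q)/(15 + Q)
C(U, h) = 1 (C(U, h) = (U + h)/(U + h) = 1)
-4*163*(-28) + C(b(-2), j) = -4*163*(-28) + 1 = -652*(-28) + 1 = 18256 + 1 = 18257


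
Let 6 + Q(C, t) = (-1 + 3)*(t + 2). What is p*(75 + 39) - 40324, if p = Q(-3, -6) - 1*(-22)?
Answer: -39412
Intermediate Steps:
Q(C, t) = -2 + 2*t (Q(C, t) = -6 + (-1 + 3)*(t + 2) = -6 + 2*(2 + t) = -6 + (4 + 2*t) = -2 + 2*t)
p = 8 (p = (-2 + 2*(-6)) - 1*(-22) = (-2 - 12) + 22 = -14 + 22 = 8)
p*(75 + 39) - 40324 = 8*(75 + 39) - 40324 = 8*114 - 40324 = 912 - 40324 = -39412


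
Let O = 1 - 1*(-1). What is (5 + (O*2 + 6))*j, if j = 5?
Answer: 75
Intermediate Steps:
O = 2 (O = 1 + 1 = 2)
(5 + (O*2 + 6))*j = (5 + (2*2 + 6))*5 = (5 + (4 + 6))*5 = (5 + 10)*5 = 15*5 = 75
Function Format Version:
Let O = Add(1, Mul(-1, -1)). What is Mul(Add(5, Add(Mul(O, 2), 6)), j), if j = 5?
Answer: 75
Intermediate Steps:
O = 2 (O = Add(1, 1) = 2)
Mul(Add(5, Add(Mul(O, 2), 6)), j) = Mul(Add(5, Add(Mul(2, 2), 6)), 5) = Mul(Add(5, Add(4, 6)), 5) = Mul(Add(5, 10), 5) = Mul(15, 5) = 75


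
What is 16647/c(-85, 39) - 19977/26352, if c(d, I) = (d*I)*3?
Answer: -23605667/9706320 ≈ -2.4320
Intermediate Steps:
c(d, I) = 3*I*d (c(d, I) = (I*d)*3 = 3*I*d)
16647/c(-85, 39) - 19977/26352 = 16647/((3*39*(-85))) - 19977/26352 = 16647/(-9945) - 19977*1/26352 = 16647*(-1/9945) - 6659/8784 = -5549/3315 - 6659/8784 = -23605667/9706320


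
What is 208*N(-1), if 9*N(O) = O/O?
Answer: 208/9 ≈ 23.111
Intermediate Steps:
N(O) = ⅑ (N(O) = (O/O)/9 = (⅑)*1 = ⅑)
208*N(-1) = 208*(⅑) = 208/9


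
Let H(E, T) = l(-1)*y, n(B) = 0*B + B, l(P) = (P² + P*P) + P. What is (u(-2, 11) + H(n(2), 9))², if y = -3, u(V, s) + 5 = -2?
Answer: 100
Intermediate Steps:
u(V, s) = -7 (u(V, s) = -5 - 2 = -7)
l(P) = P + 2*P² (l(P) = (P² + P²) + P = 2*P² + P = P + 2*P²)
n(B) = B (n(B) = 0 + B = B)
H(E, T) = -3 (H(E, T) = -(1 + 2*(-1))*(-3) = -(1 - 2)*(-3) = -1*(-1)*(-3) = 1*(-3) = -3)
(u(-2, 11) + H(n(2), 9))² = (-7 - 3)² = (-10)² = 100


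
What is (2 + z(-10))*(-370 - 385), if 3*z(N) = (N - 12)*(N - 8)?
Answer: -101170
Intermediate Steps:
z(N) = (-12 + N)*(-8 + N)/3 (z(N) = ((N - 12)*(N - 8))/3 = ((-12 + N)*(-8 + N))/3 = (-12 + N)*(-8 + N)/3)
(2 + z(-10))*(-370 - 385) = (2 + (32 - 20/3*(-10) + (⅓)*(-10)²))*(-370 - 385) = (2 + (32 + 200/3 + (⅓)*100))*(-755) = (2 + (32 + 200/3 + 100/3))*(-755) = (2 + 132)*(-755) = 134*(-755) = -101170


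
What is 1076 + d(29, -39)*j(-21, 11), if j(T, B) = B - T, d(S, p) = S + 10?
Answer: 2324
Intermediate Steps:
d(S, p) = 10 + S
1076 + d(29, -39)*j(-21, 11) = 1076 + (10 + 29)*(11 - 1*(-21)) = 1076 + 39*(11 + 21) = 1076 + 39*32 = 1076 + 1248 = 2324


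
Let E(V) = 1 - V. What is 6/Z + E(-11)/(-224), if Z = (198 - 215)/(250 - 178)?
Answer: -24243/952 ≈ -25.465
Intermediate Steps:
Z = -17/72 ≈ -0.23611
6/Z + E(-11)/(-224) = 6/(-17/72) + (1 - 1*(-11))/(-224) = 6*(-72/17) + (1 + 11)*(-1/224) = -432/17 + 12*(-1/224) = -432/17 - 3/56 = -24243/952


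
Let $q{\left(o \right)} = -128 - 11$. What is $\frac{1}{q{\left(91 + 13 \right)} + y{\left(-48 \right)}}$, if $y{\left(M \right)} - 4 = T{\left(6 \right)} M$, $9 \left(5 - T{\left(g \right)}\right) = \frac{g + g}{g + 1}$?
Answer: $- \frac{7}{2561} \approx -0.0027333$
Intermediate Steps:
$T{\left(g \right)} = 5 - \frac{2 g}{9 \left(1 + g\right)}$ ($T{\left(g \right)} = 5 - \frac{\left(g + g\right) \frac{1}{g + 1}}{9} = 5 - \frac{2 g \frac{1}{1 + g}}{9} = 5 - \frac{2 g}{9 \left(1 + g\right)}$)
$y{\left(M \right)} = 4 + \frac{101 M}{21}$ ($y{\left(M \right)} = 4 + \frac{45 + 43 \cdot 6}{9 \left(1 + 6\right)} M = 4 + \frac{45 + 258}{9 \cdot 7} M = 4 + \frac{1}{9} \cdot \frac{1}{7} \cdot 303 M = 4 + \frac{101 M}{21}$)
$q{\left(o \right)} = -139$ ($q{\left(o \right)} = -128 - 11 = -139$)
$\frac{1}{q{\left(91 + 13 \right)} + y{\left(-48 \right)}} = \frac{1}{-139 + \left(4 + \frac{101}{21} \left(-48\right)\right)} = \frac{1}{-139 + \left(4 - \frac{1616}{7}\right)} = \frac{1}{-139 - \frac{1588}{7}} = \frac{1}{- \frac{2561}{7}} = - \frac{7}{2561}$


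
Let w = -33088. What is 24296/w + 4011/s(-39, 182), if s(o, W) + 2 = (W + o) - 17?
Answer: 4053227/128216 ≈ 31.612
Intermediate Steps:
s(o, W) = -19 + W + o (s(o, W) = -2 + ((W + o) - 17) = -2 + (-17 + W + o) = -19 + W + o)
24296/w + 4011/s(-39, 182) = 24296/(-33088) + 4011/(-19 + 182 - 39) = 24296*(-1/33088) + 4011/124 = -3037/4136 + 4011*(1/124) = -3037/4136 + 4011/124 = 4053227/128216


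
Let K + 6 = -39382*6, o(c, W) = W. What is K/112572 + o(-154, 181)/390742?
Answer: -3846299066/1832775351 ≈ -2.0986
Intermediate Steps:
K = -236298 (K = -6 - 39382*6 = -6 - 236292 = -236298)
K/112572 + o(-154, 181)/390742 = -236298/112572 + 181/390742 = -236298*1/112572 + 181*(1/390742) = -39383/18762 + 181/390742 = -3846299066/1832775351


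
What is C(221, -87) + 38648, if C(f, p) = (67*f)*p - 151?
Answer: -1249712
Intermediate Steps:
C(f, p) = -151 + 67*f*p (C(f, p) = 67*f*p - 151 = -151 + 67*f*p)
C(221, -87) + 38648 = (-151 + 67*221*(-87)) + 38648 = (-151 - 1288209) + 38648 = -1288360 + 38648 = -1249712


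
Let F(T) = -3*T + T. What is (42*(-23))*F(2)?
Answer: 3864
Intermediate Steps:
F(T) = -2*T
(42*(-23))*F(2) = (42*(-23))*(-2*2) = -966*(-4) = 3864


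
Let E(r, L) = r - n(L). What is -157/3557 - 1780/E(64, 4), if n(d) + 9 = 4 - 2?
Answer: -6342607/252547 ≈ -25.115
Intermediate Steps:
n(d) = -7 (n(d) = -9 + (4 - 2) = -9 + 2 = -7)
E(r, L) = 7 + r (E(r, L) = r - 1*(-7) = r + 7 = 7 + r)
-157/3557 - 1780/E(64, 4) = -157/3557 - 1780/(7 + 64) = -157*1/3557 - 1780/71 = -157/3557 - 1780*1/71 = -157/3557 - 1780/71 = -6342607/252547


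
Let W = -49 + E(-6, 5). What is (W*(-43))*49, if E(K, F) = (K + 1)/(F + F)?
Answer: 208593/2 ≈ 1.0430e+5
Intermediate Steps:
E(K, F) = (1 + K)/(2*F) (E(K, F) = (1 + K)/((2*F)) = (1 + K)*(1/(2*F)) = (1 + K)/(2*F))
W = -99/2 (W = -49 + (½)*(1 - 6)/5 = -49 + (½)*(⅕)*(-5) = -49 - ½ = -99/2 ≈ -49.500)
(W*(-43))*49 = -99/2*(-43)*49 = (4257/2)*49 = 208593/2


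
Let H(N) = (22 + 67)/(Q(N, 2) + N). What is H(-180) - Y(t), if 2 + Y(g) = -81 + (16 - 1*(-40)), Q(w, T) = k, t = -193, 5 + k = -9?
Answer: 5149/194 ≈ 26.541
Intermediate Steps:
k = -14 (k = -5 - 9 = -14)
Q(w, T) = -14
H(N) = 89/(-14 + N) (H(N) = (22 + 67)/(-14 + N) = 89/(-14 + N))
Y(g) = -27 (Y(g) = -2 + (-81 + (16 - 1*(-40))) = -2 + (-81 + (16 + 40)) = -2 + (-81 + 56) = -2 - 25 = -27)
H(-180) - Y(t) = 89/(-14 - 180) - 1*(-27) = 89/(-194) + 27 = 89*(-1/194) + 27 = -89/194 + 27 = 5149/194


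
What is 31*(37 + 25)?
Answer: 1922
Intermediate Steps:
31*(37 + 25) = 31*62 = 1922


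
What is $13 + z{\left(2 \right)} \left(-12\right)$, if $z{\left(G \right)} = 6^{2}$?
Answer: $-419$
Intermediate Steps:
$z{\left(G \right)} = 36$
$13 + z{\left(2 \right)} \left(-12\right) = 13 + 36 \left(-12\right) = 13 - 432 = -419$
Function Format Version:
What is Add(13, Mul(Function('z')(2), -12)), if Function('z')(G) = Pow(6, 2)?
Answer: -419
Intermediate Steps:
Function('z')(G) = 36
Add(13, Mul(Function('z')(2), -12)) = Add(13, Mul(36, -12)) = Add(13, -432) = -419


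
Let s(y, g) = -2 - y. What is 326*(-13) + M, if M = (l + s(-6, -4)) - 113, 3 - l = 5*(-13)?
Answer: -4279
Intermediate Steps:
l = 68 (l = 3 - 5*(-13) = 3 - 1*(-65) = 3 + 65 = 68)
M = -41 (M = (68 + (-2 - 1*(-6))) - 113 = (68 + (-2 + 6)) - 113 = (68 + 4) - 113 = 72 - 113 = -41)
326*(-13) + M = 326*(-13) - 41 = -4238 - 41 = -4279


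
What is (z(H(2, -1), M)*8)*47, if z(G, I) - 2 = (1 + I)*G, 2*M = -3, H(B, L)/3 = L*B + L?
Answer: 2444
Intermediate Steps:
H(B, L) = 3*L + 3*B*L (H(B, L) = 3*(L*B + L) = 3*(B*L + L) = 3*(L + B*L) = 3*L + 3*B*L)
M = -3/2 (M = (½)*(-3) = -3/2 ≈ -1.5000)
z(G, I) = 2 + G*(1 + I) (z(G, I) = 2 + (1 + I)*G = 2 + G*(1 + I))
(z(H(2, -1), M)*8)*47 = ((2 + 3*(-1)*(1 + 2) + (3*(-1)*(1 + 2))*(-3/2))*8)*47 = ((2 + 3*(-1)*3 + (3*(-1)*3)*(-3/2))*8)*47 = ((2 - 9 - 9*(-3/2))*8)*47 = ((2 - 9 + 27/2)*8)*47 = ((13/2)*8)*47 = 52*47 = 2444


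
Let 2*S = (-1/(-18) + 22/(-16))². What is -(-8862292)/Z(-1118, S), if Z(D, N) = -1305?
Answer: -8862292/1305 ≈ -6791.0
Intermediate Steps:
S = 9025/10368 (S = (-1/(-18) + 22/(-16))²/2 = (-1*(-1/18) + 22*(-1/16))²/2 = (1/18 - 11/8)²/2 = (-95/72)²/2 = (½)*(9025/5184) = 9025/10368 ≈ 0.87047)
-(-8862292)/Z(-1118, S) = -(-8862292)/(-1305) = -(-8862292)*(-1)/1305 = -1*8862292/1305 = -8862292/1305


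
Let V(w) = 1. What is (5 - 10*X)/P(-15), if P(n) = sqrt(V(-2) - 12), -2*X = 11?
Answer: -60*I*sqrt(11)/11 ≈ -18.091*I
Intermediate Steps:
X = -11/2 (X = -1/2*11 = -11/2 ≈ -5.5000)
P(n) = I*sqrt(11) (P(n) = sqrt(1 - 12) = sqrt(-11) = I*sqrt(11))
(5 - 10*X)/P(-15) = (5 - 10*(-11/2))/((I*sqrt(11))) = (5 + 55)*(-I*sqrt(11)/11) = 60*(-I*sqrt(11)/11) = -60*I*sqrt(11)/11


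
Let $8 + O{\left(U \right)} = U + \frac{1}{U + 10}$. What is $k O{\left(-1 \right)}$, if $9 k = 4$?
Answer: $- \frac{320}{81} \approx -3.9506$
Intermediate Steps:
$k = \frac{4}{9}$ ($k = \frac{1}{9} \cdot 4 = \frac{4}{9} \approx 0.44444$)
$O{\left(U \right)} = -8 + U + \frac{1}{10 + U}$ ($O{\left(U \right)} = -8 + \left(U + \frac{1}{U + 10}\right) = -8 + \left(U + \frac{1}{10 + U}\right) = -8 + U + \frac{1}{10 + U}$)
$k O{\left(-1 \right)} = \frac{4 \frac{-79 + \left(-1\right)^{2} + 2 \left(-1\right)}{10 - 1}}{9} = \frac{4 \frac{-79 + 1 - 2}{9}}{9} = \frac{4 \cdot \frac{1}{9} \left(-80\right)}{9} = \frac{4}{9} \left(- \frac{80}{9}\right) = - \frac{320}{81}$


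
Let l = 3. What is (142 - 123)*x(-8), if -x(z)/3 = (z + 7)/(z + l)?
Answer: -57/5 ≈ -11.400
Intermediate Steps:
x(z) = -3*(7 + z)/(3 + z) (x(z) = -3*(z + 7)/(z + 3) = -3*(7 + z)/(3 + z))
(142 - 123)*x(-8) = (142 - 123)*(3*(-7 - 1*(-8))/(3 - 8)) = 19*(3*(-7 + 8)/(-5)) = 19*(3*(-1/5)*1) = 19*(-3/5) = -57/5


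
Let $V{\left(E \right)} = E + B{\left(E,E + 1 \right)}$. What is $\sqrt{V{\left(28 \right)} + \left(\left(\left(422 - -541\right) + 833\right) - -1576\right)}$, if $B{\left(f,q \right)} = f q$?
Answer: $18 \sqrt{13} \approx 64.9$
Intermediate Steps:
$V{\left(E \right)} = E + E \left(1 + E\right)$ ($V{\left(E \right)} = E + E \left(E + 1\right) = E + E \left(1 + E\right)$)
$\sqrt{V{\left(28 \right)} + \left(\left(\left(422 - -541\right) + 833\right) - -1576\right)} = \sqrt{28 \left(2 + 28\right) + \left(\left(\left(422 - -541\right) + 833\right) - -1576\right)} = \sqrt{28 \cdot 30 + \left(\left(\left(422 + 541\right) + 833\right) + 1576\right)} = \sqrt{840 + \left(\left(963 + 833\right) + 1576\right)} = \sqrt{840 + \left(1796 + 1576\right)} = \sqrt{840 + 3372} = \sqrt{4212} = 18 \sqrt{13}$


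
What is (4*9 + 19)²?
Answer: 3025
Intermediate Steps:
(4*9 + 19)² = (36 + 19)² = 55² = 3025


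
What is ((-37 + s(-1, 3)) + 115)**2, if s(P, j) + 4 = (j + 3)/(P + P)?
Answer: 5041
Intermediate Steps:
s(P, j) = -4 + (3 + j)/(2*P) (s(P, j) = -4 + (j + 3)/(P + P) = -4 + (3 + j)/((2*P)) = -4 + (3 + j)*(1/(2*P)) = -4 + (3 + j)/(2*P))
((-37 + s(-1, 3)) + 115)**2 = ((-37 + (1/2)*(3 + 3 - 8*(-1))/(-1)) + 115)**2 = ((-37 + (1/2)*(-1)*(3 + 3 + 8)) + 115)**2 = ((-37 + (1/2)*(-1)*14) + 115)**2 = ((-37 - 7) + 115)**2 = (-44 + 115)**2 = 71**2 = 5041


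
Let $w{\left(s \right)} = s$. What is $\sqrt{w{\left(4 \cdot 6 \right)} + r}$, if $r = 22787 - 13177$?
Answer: $\sqrt{9634} \approx 98.153$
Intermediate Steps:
$r = 9610$ ($r = 22787 - 13177 = 9610$)
$\sqrt{w{\left(4 \cdot 6 \right)} + r} = \sqrt{4 \cdot 6 + 9610} = \sqrt{24 + 9610} = \sqrt{9634}$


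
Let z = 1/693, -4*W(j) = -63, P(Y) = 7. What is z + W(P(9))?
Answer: 43663/2772 ≈ 15.751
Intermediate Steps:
W(j) = 63/4 (W(j) = -¼*(-63) = 63/4)
z = 1/693 ≈ 0.0014430
z + W(P(9)) = 1/693 + 63/4 = 43663/2772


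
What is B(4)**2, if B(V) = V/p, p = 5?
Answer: 16/25 ≈ 0.64000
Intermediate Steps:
B(V) = V/5
B(4)**2 = ((1/5)*4)**2 = (4/5)**2 = 16/25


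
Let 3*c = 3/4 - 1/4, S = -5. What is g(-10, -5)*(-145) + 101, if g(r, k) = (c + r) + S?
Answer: 13511/6 ≈ 2251.8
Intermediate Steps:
c = ⅙ (c = (3/4 - 1/4)/3 = (3*(¼) - 1*¼)/3 = (¾ - ¼)/3 = (⅓)*(½) = ⅙ ≈ 0.16667)
g(r, k) = -29/6 + r (g(r, k) = (⅙ + r) - 5 = -29/6 + r)
g(-10, -5)*(-145) + 101 = (-29/6 - 10)*(-145) + 101 = -89/6*(-145) + 101 = 12905/6 + 101 = 13511/6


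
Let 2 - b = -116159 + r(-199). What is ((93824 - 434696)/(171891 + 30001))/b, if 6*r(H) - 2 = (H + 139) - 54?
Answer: -255654/17591808947 ≈ -1.4533e-5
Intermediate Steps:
r(H) = 29/2 + H/6 (r(H) = 1/3 + ((H + 139) - 54)/6 = 1/3 + ((139 + H) - 54)/6 = 1/3 + (85 + H)/6 = 1/3 + (85/6 + H/6) = 29/2 + H/6)
b = 348539/3 (b = 2 - (-116159 + (29/2 + (1/6)*(-199))) = 2 - (-116159 + (29/2 - 199/6)) = 2 - (-116159 - 56/3) = 2 - 1*(-348533/3) = 2 + 348533/3 = 348539/3 ≈ 1.1618e+5)
((93824 - 434696)/(171891 + 30001))/b = ((93824 - 434696)/(171891 + 30001))/(348539/3) = -340872/201892*(3/348539) = -340872*1/201892*(3/348539) = -85218/50473*3/348539 = -255654/17591808947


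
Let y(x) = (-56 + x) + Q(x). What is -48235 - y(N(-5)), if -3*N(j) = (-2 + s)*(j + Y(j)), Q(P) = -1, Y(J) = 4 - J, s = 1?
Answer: -144538/3 ≈ -48179.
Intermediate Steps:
N(j) = 4/3 (N(j) = -(-2 + 1)*(j + (4 - j))/3 = -(-1)*4/3 = -⅓*(-4) = 4/3)
y(x) = -57 + x (y(x) = (-56 + x) - 1 = -57 + x)
-48235 - y(N(-5)) = -48235 - (-57 + 4/3) = -48235 - 1*(-167/3) = -48235 + 167/3 = -144538/3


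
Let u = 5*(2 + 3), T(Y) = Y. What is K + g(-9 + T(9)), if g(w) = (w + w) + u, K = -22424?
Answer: -22399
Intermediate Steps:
u = 25 (u = 5*5 = 25)
g(w) = 25 + 2*w (g(w) = (w + w) + 25 = 2*w + 25 = 25 + 2*w)
K + g(-9 + T(9)) = -22424 + (25 + 2*(-9 + 9)) = -22424 + (25 + 2*0) = -22424 + (25 + 0) = -22424 + 25 = -22399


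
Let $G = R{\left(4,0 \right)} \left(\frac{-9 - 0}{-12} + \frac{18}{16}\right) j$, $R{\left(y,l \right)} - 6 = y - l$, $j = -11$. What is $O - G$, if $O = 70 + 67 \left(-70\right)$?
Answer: $- \frac{17655}{4} \approx -4413.8$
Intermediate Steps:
$O = -4620$ ($O = 70 - 4690 = -4620$)
$R{\left(y,l \right)} = 6 + y - l$ ($R{\left(y,l \right)} = 6 - \left(l - y\right) = 6 + y - l$)
$G = - \frac{825}{4}$ ($G = \left(6 + 4 - 0\right) \left(\frac{-9 - 0}{-12} + \frac{18}{16}\right) \left(-11\right) = \left(6 + 4 + 0\right) \left(\left(-9 + 0\right) \left(- \frac{1}{12}\right) + 18 \cdot \frac{1}{16}\right) \left(-11\right) = 10 \left(\left(-9\right) \left(- \frac{1}{12}\right) + \frac{9}{8}\right) \left(-11\right) = 10 \left(\frac{3}{4} + \frac{9}{8}\right) \left(-11\right) = 10 \cdot \frac{15}{8} \left(-11\right) = \frac{75}{4} \left(-11\right) = - \frac{825}{4} \approx -206.25$)
$O - G = -4620 - - \frac{825}{4} = -4620 + \frac{825}{4} = - \frac{17655}{4}$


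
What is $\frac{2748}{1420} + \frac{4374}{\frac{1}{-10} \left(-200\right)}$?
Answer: $\frac{156651}{710} \approx 220.64$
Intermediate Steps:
$\frac{2748}{1420} + \frac{4374}{\frac{1}{-10} \left(-200\right)} = 2748 \cdot \frac{1}{1420} + \frac{4374}{\left(- \frac{1}{10}\right) \left(-200\right)} = \frac{687}{355} + \frac{4374}{20} = \frac{687}{355} + 4374 \cdot \frac{1}{20} = \frac{687}{355} + \frac{2187}{10} = \frac{156651}{710}$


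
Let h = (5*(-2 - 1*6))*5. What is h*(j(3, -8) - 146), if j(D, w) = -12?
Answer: 31600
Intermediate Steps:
h = -200 (h = (5*(-2 - 6))*5 = (5*(-8))*5 = -40*5 = -200)
h*(j(3, -8) - 146) = -200*(-12 - 146) = -200*(-158) = 31600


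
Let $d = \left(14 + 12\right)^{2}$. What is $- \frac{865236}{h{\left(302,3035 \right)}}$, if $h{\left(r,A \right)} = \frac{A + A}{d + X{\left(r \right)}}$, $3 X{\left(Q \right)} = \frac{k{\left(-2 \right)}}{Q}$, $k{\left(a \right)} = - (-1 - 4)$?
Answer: $- \frac{44160275483}{458285} \approx -96360.0$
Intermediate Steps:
$k{\left(a \right)} = 5$ ($k{\left(a \right)} = \left(-1\right) \left(-5\right) = 5$)
$d = 676$ ($d = 26^{2} = 676$)
$X{\left(Q \right)} = \frac{5}{3 Q}$ ($X{\left(Q \right)} = \frac{5 \frac{1}{Q}}{3} = \frac{5}{3 Q}$)
$h{\left(r,A \right)} = \frac{2 A}{676 + \frac{5}{3 r}}$ ($h{\left(r,A \right)} = \frac{A + A}{676 + \frac{5}{3 r}} = \frac{2 A}{676 + \frac{5}{3 r}}$)
$- \frac{865236}{h{\left(302,3035 \right)}} = - \frac{865236}{6 \cdot 3035 \cdot 302 \frac{1}{5 + 2028 \cdot 302}} = - \frac{865236}{6 \cdot 3035 \cdot 302 \frac{1}{5 + 612456}} = - \frac{865236}{6 \cdot 3035 \cdot 302 \cdot \frac{1}{612461}} = - \frac{865236}{\frac{5499420}{612461}} = \left(-865236\right) \frac{612461}{5499420} = - \frac{44160275483}{458285}$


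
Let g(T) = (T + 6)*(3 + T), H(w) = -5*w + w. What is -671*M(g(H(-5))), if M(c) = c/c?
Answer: -671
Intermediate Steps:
H(w) = -4*w
g(T) = (3 + T)*(6 + T) (g(T) = (6 + T)*(3 + T) = (3 + T)*(6 + T))
M(c) = 1
-671*M(g(H(-5))) = -671*1 = -671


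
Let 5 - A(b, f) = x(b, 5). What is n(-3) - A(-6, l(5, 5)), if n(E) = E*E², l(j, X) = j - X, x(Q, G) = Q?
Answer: -38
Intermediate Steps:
A(b, f) = 5 - b
n(E) = E³
n(-3) - A(-6, l(5, 5)) = (-3)³ - (5 - 1*(-6)) = -27 - (5 + 6) = -27 - 1*11 = -27 - 11 = -38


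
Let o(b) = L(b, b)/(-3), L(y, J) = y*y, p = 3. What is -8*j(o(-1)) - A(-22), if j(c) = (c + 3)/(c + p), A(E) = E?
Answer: 14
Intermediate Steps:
L(y, J) = y²
o(b) = -b²/3 (o(b) = b²/(-3) = b²*(-⅓) = -b²/3)
j(c) = 1 (j(c) = (c + 3)/(c + 3) = (3 + c)/(3 + c) = 1)
-8*j(o(-1)) - A(-22) = -8*1 - 1*(-22) = -8 + 22 = 14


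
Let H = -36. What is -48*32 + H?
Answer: -1572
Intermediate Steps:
-48*32 + H = -48*32 - 36 = -1536 - 36 = -1572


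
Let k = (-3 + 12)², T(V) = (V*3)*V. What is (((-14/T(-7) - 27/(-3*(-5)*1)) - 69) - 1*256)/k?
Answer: -34324/8505 ≈ -4.0357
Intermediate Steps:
T(V) = 3*V² (T(V) = (3*V)*V = 3*V²)
k = 81 (k = 9² = 81)
(((-14/T(-7) - 27/(-3*(-5)*1)) - 69) - 1*256)/k = (((-14/(3*(-7)²) - 27/(-3*(-5)*1)) - 69) - 1*256)/81 = (((-14/(3*49) - 27/(15*1)) - 69) - 256)*(1/81) = (((-14/147 - 27/15) - 69) - 256)*(1/81) = (((-14*1/147 - 27*1/15) - 69) - 256)*(1/81) = (((-2/21 - 9/5) - 69) - 256)*(1/81) = ((-199/105 - 69) - 256)*(1/81) = (-7444/105 - 256)*(1/81) = -34324/105*1/81 = -34324/8505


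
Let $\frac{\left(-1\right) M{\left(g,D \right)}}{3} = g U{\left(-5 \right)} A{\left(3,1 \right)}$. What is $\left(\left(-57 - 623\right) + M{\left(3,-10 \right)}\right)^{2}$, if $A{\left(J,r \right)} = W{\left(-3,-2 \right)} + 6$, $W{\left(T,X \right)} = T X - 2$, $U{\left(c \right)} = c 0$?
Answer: $462400$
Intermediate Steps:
$U{\left(c \right)} = 0$
$W{\left(T,X \right)} = -2 + T X$
$A{\left(J,r \right)} = 10$ ($A{\left(J,r \right)} = \left(-2 - -6\right) + 6 = \left(-2 + 6\right) + 6 = 4 + 6 = 10$)
$M{\left(g,D \right)} = 0$ ($M{\left(g,D \right)} = - 3 g 0 \cdot 10 = - 3 \cdot 0 \cdot 10 = \left(-3\right) 0 = 0$)
$\left(\left(-57 - 623\right) + M{\left(3,-10 \right)}\right)^{2} = \left(\left(-57 - 623\right) + 0\right)^{2} = \left(-680 + 0\right)^{2} = \left(-680\right)^{2} = 462400$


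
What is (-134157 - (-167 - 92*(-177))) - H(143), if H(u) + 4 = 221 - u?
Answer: -150348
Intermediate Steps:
H(u) = 217 - u (H(u) = -4 + (221 - u) = 217 - u)
(-134157 - (-167 - 92*(-177))) - H(143) = (-134157 - (-167 - 92*(-177))) - (217 - 1*143) = (-134157 - (-167 + 16284)) - (217 - 143) = (-134157 - 1*16117) - 1*74 = (-134157 - 16117) - 74 = -150274 - 74 = -150348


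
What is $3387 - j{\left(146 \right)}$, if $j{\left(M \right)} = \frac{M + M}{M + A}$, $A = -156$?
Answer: $\frac{17081}{5} \approx 3416.2$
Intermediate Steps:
$j{\left(M \right)} = \frac{2 M}{-156 + M}$ ($j{\left(M \right)} = \frac{M + M}{M - 156} = \frac{2 M}{-156 + M}$)
$3387 - j{\left(146 \right)} = 3387 - 2 \cdot 146 \frac{1}{-156 + 146} = 3387 - 2 \cdot 146 \frac{1}{-10} = 3387 - 2 \cdot 146 \left(- \frac{1}{10}\right) = 3387 - - \frac{146}{5} = 3387 + \frac{146}{5} = \frac{17081}{5}$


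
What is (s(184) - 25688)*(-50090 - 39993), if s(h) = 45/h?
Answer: 425781533401/184 ≈ 2.3140e+9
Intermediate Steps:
(s(184) - 25688)*(-50090 - 39993) = (45/184 - 25688)*(-50090 - 39993) = (45*(1/184) - 25688)*(-90083) = (45/184 - 25688)*(-90083) = -4726547/184*(-90083) = 425781533401/184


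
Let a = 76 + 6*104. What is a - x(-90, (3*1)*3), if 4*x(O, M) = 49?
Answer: 2751/4 ≈ 687.75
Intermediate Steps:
x(O, M) = 49/4 (x(O, M) = (¼)*49 = 49/4)
a = 700 (a = 76 + 624 = 700)
a - x(-90, (3*1)*3) = 700 - 1*49/4 = 700 - 49/4 = 2751/4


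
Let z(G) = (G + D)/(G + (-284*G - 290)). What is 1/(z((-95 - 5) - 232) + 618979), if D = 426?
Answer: 46833/28988643554 ≈ 1.6156e-6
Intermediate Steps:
z(G) = (426 + G)/(-290 - 283*G) (z(G) = (G + 426)/(G + (-284*G - 290)) = (426 + G)/(G + (-290 - 284*G)) = (426 + G)/(-290 - 283*G))
1/(z((-95 - 5) - 232) + 618979) = 1/((-426 - ((-95 - 5) - 232))/(290 + 283*((-95 - 5) - 232)) + 618979) = 1/((-426 - (-100 - 232))/(290 + 283*(-100 - 232)) + 618979) = 1/((-426 - 1*(-332))/(290 + 283*(-332)) + 618979) = 1/((-426 + 332)/(290 - 93956) + 618979) = 1/(-94/(-93666) + 618979) = 1/(-1/93666*(-94) + 618979) = 1/(47/46833 + 618979) = 1/(28988643554/46833) = 46833/28988643554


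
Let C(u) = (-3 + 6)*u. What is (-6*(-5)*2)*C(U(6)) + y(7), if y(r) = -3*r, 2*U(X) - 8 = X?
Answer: 1239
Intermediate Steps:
U(X) = 4 + X/2
C(u) = 3*u
(-6*(-5)*2)*C(U(6)) + y(7) = (-6*(-5)*2)*(3*(4 + (1/2)*6)) - 3*7 = (30*2)*(3*(4 + 3)) - 21 = 60*(3*7) - 21 = 60*21 - 21 = 1260 - 21 = 1239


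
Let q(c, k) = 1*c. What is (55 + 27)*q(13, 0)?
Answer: 1066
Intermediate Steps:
q(c, k) = c
(55 + 27)*q(13, 0) = (55 + 27)*13 = 82*13 = 1066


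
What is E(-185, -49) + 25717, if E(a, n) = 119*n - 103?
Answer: 19783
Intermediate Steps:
E(a, n) = -103 + 119*n
E(-185, -49) + 25717 = (-103 + 119*(-49)) + 25717 = (-103 - 5831) + 25717 = -5934 + 25717 = 19783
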